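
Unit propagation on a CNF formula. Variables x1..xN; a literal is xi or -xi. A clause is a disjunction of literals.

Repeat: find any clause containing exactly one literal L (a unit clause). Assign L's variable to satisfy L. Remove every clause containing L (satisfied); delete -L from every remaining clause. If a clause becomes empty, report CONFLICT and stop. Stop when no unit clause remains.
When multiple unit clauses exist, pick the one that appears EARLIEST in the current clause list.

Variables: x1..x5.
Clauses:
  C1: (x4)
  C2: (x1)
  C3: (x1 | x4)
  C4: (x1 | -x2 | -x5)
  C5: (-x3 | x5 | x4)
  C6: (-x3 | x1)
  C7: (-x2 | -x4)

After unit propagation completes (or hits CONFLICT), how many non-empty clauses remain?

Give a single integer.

Answer: 0

Derivation:
unit clause [4] forces x4=T; simplify:
  drop -4 from [-2, -4] -> [-2]
  satisfied 3 clause(s); 4 remain; assigned so far: [4]
unit clause [1] forces x1=T; simplify:
  satisfied 3 clause(s); 1 remain; assigned so far: [1, 4]
unit clause [-2] forces x2=F; simplify:
  satisfied 1 clause(s); 0 remain; assigned so far: [1, 2, 4]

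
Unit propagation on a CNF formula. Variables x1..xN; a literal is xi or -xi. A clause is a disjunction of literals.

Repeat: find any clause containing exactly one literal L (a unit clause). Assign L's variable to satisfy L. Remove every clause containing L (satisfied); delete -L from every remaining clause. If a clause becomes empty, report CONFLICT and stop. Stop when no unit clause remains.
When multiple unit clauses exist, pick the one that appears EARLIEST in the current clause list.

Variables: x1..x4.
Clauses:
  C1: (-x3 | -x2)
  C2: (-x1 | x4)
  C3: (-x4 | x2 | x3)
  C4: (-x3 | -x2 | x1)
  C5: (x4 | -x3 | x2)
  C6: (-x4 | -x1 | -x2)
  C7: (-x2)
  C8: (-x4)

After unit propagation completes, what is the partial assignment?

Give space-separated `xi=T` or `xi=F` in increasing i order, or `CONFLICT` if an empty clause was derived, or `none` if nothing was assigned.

unit clause [-2] forces x2=F; simplify:
  drop 2 from [-4, 2, 3] -> [-4, 3]
  drop 2 from [4, -3, 2] -> [4, -3]
  satisfied 4 clause(s); 4 remain; assigned so far: [2]
unit clause [-4] forces x4=F; simplify:
  drop 4 from [-1, 4] -> [-1]
  drop 4 from [4, -3] -> [-3]
  satisfied 2 clause(s); 2 remain; assigned so far: [2, 4]
unit clause [-1] forces x1=F; simplify:
  satisfied 1 clause(s); 1 remain; assigned so far: [1, 2, 4]
unit clause [-3] forces x3=F; simplify:
  satisfied 1 clause(s); 0 remain; assigned so far: [1, 2, 3, 4]

Answer: x1=F x2=F x3=F x4=F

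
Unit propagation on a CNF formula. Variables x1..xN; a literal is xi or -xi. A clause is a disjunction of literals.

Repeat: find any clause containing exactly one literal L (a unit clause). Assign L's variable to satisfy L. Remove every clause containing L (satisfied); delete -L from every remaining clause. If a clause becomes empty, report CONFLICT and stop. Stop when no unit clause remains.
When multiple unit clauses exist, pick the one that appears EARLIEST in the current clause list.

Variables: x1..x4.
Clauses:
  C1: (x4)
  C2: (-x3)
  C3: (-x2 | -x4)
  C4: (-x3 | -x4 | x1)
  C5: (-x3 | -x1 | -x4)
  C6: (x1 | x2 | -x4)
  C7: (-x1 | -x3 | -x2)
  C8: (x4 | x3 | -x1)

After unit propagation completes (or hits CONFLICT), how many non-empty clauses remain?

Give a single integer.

unit clause [4] forces x4=T; simplify:
  drop -4 from [-2, -4] -> [-2]
  drop -4 from [-3, -4, 1] -> [-3, 1]
  drop -4 from [-3, -1, -4] -> [-3, -1]
  drop -4 from [1, 2, -4] -> [1, 2]
  satisfied 2 clause(s); 6 remain; assigned so far: [4]
unit clause [-3] forces x3=F; simplify:
  satisfied 4 clause(s); 2 remain; assigned so far: [3, 4]
unit clause [-2] forces x2=F; simplify:
  drop 2 from [1, 2] -> [1]
  satisfied 1 clause(s); 1 remain; assigned so far: [2, 3, 4]
unit clause [1] forces x1=T; simplify:
  satisfied 1 clause(s); 0 remain; assigned so far: [1, 2, 3, 4]

Answer: 0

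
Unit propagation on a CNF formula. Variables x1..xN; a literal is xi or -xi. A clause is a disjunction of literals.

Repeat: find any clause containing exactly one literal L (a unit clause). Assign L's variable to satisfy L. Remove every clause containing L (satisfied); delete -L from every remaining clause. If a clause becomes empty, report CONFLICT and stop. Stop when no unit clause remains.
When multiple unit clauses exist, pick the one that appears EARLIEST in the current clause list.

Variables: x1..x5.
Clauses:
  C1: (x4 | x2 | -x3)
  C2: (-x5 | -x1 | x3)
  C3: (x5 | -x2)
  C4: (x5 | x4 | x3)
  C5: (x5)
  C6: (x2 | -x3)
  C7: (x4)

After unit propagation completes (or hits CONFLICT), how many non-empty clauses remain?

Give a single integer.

unit clause [5] forces x5=T; simplify:
  drop -5 from [-5, -1, 3] -> [-1, 3]
  satisfied 3 clause(s); 4 remain; assigned so far: [5]
unit clause [4] forces x4=T; simplify:
  satisfied 2 clause(s); 2 remain; assigned so far: [4, 5]

Answer: 2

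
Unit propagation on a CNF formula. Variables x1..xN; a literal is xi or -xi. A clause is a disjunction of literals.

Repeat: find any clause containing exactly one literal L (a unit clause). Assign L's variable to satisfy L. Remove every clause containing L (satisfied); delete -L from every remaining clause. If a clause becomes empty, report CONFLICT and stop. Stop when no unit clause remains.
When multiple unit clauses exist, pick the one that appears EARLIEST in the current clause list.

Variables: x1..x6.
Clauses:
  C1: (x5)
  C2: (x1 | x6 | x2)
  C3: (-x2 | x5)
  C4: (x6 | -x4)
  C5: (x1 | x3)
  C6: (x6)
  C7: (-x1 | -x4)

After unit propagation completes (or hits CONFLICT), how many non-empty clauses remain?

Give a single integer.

Answer: 2

Derivation:
unit clause [5] forces x5=T; simplify:
  satisfied 2 clause(s); 5 remain; assigned so far: [5]
unit clause [6] forces x6=T; simplify:
  satisfied 3 clause(s); 2 remain; assigned so far: [5, 6]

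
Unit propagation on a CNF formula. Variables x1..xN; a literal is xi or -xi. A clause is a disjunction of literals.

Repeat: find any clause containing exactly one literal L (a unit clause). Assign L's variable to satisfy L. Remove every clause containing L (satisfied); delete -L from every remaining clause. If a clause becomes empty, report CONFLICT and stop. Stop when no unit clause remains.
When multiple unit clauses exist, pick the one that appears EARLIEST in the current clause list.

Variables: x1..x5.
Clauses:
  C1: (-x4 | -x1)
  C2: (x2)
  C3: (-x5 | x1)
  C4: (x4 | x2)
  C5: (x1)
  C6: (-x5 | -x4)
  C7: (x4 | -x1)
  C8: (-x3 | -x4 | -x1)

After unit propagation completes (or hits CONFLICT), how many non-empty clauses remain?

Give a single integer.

unit clause [2] forces x2=T; simplify:
  satisfied 2 clause(s); 6 remain; assigned so far: [2]
unit clause [1] forces x1=T; simplify:
  drop -1 from [-4, -1] -> [-4]
  drop -1 from [4, -1] -> [4]
  drop -1 from [-3, -4, -1] -> [-3, -4]
  satisfied 2 clause(s); 4 remain; assigned so far: [1, 2]
unit clause [-4] forces x4=F; simplify:
  drop 4 from [4] -> [] (empty!)
  satisfied 3 clause(s); 1 remain; assigned so far: [1, 2, 4]
CONFLICT (empty clause)

Answer: 0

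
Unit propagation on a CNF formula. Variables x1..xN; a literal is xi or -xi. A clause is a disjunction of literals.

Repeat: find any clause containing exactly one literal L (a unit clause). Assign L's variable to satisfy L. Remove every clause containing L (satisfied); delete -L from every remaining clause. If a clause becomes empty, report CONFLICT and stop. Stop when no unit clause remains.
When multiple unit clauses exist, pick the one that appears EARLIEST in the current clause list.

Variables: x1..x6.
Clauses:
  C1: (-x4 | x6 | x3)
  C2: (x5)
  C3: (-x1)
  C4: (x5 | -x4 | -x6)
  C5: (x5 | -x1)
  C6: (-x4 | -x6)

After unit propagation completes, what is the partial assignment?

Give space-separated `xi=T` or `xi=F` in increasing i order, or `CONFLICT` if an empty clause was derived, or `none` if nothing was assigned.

Answer: x1=F x5=T

Derivation:
unit clause [5] forces x5=T; simplify:
  satisfied 3 clause(s); 3 remain; assigned so far: [5]
unit clause [-1] forces x1=F; simplify:
  satisfied 1 clause(s); 2 remain; assigned so far: [1, 5]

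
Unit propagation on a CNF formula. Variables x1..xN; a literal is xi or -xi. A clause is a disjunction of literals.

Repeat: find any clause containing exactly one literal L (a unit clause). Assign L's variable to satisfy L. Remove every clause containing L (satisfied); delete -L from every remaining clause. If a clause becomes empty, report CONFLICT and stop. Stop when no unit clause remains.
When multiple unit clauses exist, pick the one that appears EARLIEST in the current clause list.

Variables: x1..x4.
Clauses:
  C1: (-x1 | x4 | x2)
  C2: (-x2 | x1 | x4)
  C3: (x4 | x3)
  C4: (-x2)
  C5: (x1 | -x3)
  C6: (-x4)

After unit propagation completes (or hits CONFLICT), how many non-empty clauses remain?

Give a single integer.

Answer: 0

Derivation:
unit clause [-2] forces x2=F; simplify:
  drop 2 from [-1, 4, 2] -> [-1, 4]
  satisfied 2 clause(s); 4 remain; assigned so far: [2]
unit clause [-4] forces x4=F; simplify:
  drop 4 from [-1, 4] -> [-1]
  drop 4 from [4, 3] -> [3]
  satisfied 1 clause(s); 3 remain; assigned so far: [2, 4]
unit clause [-1] forces x1=F; simplify:
  drop 1 from [1, -3] -> [-3]
  satisfied 1 clause(s); 2 remain; assigned so far: [1, 2, 4]
unit clause [3] forces x3=T; simplify:
  drop -3 from [-3] -> [] (empty!)
  satisfied 1 clause(s); 1 remain; assigned so far: [1, 2, 3, 4]
CONFLICT (empty clause)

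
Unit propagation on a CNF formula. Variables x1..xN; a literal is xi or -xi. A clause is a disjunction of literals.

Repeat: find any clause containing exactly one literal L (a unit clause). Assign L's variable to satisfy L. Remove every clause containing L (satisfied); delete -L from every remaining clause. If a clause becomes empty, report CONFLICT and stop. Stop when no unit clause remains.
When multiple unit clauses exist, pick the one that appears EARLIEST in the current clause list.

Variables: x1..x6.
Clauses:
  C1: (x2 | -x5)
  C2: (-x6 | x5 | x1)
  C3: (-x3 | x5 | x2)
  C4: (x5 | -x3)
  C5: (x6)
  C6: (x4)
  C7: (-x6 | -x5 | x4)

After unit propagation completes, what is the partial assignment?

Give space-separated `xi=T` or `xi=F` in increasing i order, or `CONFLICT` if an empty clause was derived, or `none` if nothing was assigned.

Answer: x4=T x6=T

Derivation:
unit clause [6] forces x6=T; simplify:
  drop -6 from [-6, 5, 1] -> [5, 1]
  drop -6 from [-6, -5, 4] -> [-5, 4]
  satisfied 1 clause(s); 6 remain; assigned so far: [6]
unit clause [4] forces x4=T; simplify:
  satisfied 2 clause(s); 4 remain; assigned so far: [4, 6]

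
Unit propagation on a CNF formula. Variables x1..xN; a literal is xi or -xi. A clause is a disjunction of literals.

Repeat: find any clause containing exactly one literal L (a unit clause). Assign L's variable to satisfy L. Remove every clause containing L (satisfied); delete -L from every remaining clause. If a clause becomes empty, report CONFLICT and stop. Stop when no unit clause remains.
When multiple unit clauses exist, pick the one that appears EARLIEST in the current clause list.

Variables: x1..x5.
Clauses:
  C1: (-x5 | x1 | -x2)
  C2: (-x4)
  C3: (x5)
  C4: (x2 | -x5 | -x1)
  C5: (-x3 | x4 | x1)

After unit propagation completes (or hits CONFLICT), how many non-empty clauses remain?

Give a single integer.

Answer: 3

Derivation:
unit clause [-4] forces x4=F; simplify:
  drop 4 from [-3, 4, 1] -> [-3, 1]
  satisfied 1 clause(s); 4 remain; assigned so far: [4]
unit clause [5] forces x5=T; simplify:
  drop -5 from [-5, 1, -2] -> [1, -2]
  drop -5 from [2, -5, -1] -> [2, -1]
  satisfied 1 clause(s); 3 remain; assigned so far: [4, 5]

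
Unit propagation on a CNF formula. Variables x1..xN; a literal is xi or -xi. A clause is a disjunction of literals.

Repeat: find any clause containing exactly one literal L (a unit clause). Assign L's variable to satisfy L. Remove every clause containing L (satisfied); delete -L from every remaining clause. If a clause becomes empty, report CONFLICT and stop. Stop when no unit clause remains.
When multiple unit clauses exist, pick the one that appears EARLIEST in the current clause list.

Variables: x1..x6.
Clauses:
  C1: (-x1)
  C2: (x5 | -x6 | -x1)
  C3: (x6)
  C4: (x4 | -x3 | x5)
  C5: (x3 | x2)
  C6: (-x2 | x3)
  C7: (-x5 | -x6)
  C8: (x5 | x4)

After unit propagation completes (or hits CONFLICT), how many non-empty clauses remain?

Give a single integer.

unit clause [-1] forces x1=F; simplify:
  satisfied 2 clause(s); 6 remain; assigned so far: [1]
unit clause [6] forces x6=T; simplify:
  drop -6 from [-5, -6] -> [-5]
  satisfied 1 clause(s); 5 remain; assigned so far: [1, 6]
unit clause [-5] forces x5=F; simplify:
  drop 5 from [4, -3, 5] -> [4, -3]
  drop 5 from [5, 4] -> [4]
  satisfied 1 clause(s); 4 remain; assigned so far: [1, 5, 6]
unit clause [4] forces x4=T; simplify:
  satisfied 2 clause(s); 2 remain; assigned so far: [1, 4, 5, 6]

Answer: 2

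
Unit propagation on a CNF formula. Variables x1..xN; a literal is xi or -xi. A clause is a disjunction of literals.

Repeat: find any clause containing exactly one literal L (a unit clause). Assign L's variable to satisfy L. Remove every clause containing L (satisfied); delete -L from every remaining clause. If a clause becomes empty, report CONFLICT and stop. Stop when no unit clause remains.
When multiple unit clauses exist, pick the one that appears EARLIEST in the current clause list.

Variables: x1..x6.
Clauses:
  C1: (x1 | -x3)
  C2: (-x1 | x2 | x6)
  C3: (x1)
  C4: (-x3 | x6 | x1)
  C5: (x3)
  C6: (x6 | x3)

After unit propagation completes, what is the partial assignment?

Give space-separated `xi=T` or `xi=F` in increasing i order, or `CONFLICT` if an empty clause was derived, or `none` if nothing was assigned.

Answer: x1=T x3=T

Derivation:
unit clause [1] forces x1=T; simplify:
  drop -1 from [-1, 2, 6] -> [2, 6]
  satisfied 3 clause(s); 3 remain; assigned so far: [1]
unit clause [3] forces x3=T; simplify:
  satisfied 2 clause(s); 1 remain; assigned so far: [1, 3]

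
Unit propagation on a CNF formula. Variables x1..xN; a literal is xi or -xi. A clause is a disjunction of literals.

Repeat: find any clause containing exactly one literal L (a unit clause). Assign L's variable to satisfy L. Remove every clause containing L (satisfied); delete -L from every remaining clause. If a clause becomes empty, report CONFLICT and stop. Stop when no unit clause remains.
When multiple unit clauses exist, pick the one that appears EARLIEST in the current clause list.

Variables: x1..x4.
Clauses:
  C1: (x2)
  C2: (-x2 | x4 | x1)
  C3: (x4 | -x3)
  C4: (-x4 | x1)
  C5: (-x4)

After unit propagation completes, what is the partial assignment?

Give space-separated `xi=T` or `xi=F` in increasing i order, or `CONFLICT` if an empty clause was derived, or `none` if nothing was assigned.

Answer: x1=T x2=T x3=F x4=F

Derivation:
unit clause [2] forces x2=T; simplify:
  drop -2 from [-2, 4, 1] -> [4, 1]
  satisfied 1 clause(s); 4 remain; assigned so far: [2]
unit clause [-4] forces x4=F; simplify:
  drop 4 from [4, 1] -> [1]
  drop 4 from [4, -3] -> [-3]
  satisfied 2 clause(s); 2 remain; assigned so far: [2, 4]
unit clause [1] forces x1=T; simplify:
  satisfied 1 clause(s); 1 remain; assigned so far: [1, 2, 4]
unit clause [-3] forces x3=F; simplify:
  satisfied 1 clause(s); 0 remain; assigned so far: [1, 2, 3, 4]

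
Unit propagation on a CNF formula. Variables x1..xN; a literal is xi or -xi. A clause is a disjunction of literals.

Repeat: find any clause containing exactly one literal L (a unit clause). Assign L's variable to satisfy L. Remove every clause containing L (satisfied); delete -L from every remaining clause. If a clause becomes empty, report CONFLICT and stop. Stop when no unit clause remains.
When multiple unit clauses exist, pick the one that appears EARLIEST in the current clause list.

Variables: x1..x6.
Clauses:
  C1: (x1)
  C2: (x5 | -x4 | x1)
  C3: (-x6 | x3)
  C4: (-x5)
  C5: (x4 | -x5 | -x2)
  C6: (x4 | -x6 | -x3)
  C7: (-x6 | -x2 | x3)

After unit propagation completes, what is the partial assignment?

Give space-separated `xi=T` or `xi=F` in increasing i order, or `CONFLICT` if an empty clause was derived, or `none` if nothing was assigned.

Answer: x1=T x5=F

Derivation:
unit clause [1] forces x1=T; simplify:
  satisfied 2 clause(s); 5 remain; assigned so far: [1]
unit clause [-5] forces x5=F; simplify:
  satisfied 2 clause(s); 3 remain; assigned so far: [1, 5]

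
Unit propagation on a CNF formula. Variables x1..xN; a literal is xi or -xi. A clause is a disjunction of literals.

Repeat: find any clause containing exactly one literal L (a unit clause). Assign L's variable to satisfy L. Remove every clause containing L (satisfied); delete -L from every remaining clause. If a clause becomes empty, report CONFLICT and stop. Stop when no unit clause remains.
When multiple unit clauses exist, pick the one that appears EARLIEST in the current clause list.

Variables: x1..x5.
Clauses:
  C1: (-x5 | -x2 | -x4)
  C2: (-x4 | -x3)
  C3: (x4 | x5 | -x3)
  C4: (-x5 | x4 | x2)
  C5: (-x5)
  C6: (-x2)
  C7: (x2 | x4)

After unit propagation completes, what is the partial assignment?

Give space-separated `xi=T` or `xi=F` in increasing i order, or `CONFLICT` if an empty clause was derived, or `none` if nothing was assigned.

Answer: x2=F x3=F x4=T x5=F

Derivation:
unit clause [-5] forces x5=F; simplify:
  drop 5 from [4, 5, -3] -> [4, -3]
  satisfied 3 clause(s); 4 remain; assigned so far: [5]
unit clause [-2] forces x2=F; simplify:
  drop 2 from [2, 4] -> [4]
  satisfied 1 clause(s); 3 remain; assigned so far: [2, 5]
unit clause [4] forces x4=T; simplify:
  drop -4 from [-4, -3] -> [-3]
  satisfied 2 clause(s); 1 remain; assigned so far: [2, 4, 5]
unit clause [-3] forces x3=F; simplify:
  satisfied 1 clause(s); 0 remain; assigned so far: [2, 3, 4, 5]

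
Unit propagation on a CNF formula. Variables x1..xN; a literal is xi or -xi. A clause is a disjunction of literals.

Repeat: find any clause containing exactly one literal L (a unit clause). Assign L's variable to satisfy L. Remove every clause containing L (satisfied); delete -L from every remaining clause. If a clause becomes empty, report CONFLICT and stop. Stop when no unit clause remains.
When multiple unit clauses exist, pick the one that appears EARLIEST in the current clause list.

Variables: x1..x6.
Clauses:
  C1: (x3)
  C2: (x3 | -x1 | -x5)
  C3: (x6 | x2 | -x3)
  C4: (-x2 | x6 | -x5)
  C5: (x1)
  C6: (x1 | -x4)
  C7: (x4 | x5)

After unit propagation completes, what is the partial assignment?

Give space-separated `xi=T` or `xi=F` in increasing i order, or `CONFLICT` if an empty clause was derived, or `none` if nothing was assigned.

Answer: x1=T x3=T

Derivation:
unit clause [3] forces x3=T; simplify:
  drop -3 from [6, 2, -3] -> [6, 2]
  satisfied 2 clause(s); 5 remain; assigned so far: [3]
unit clause [1] forces x1=T; simplify:
  satisfied 2 clause(s); 3 remain; assigned so far: [1, 3]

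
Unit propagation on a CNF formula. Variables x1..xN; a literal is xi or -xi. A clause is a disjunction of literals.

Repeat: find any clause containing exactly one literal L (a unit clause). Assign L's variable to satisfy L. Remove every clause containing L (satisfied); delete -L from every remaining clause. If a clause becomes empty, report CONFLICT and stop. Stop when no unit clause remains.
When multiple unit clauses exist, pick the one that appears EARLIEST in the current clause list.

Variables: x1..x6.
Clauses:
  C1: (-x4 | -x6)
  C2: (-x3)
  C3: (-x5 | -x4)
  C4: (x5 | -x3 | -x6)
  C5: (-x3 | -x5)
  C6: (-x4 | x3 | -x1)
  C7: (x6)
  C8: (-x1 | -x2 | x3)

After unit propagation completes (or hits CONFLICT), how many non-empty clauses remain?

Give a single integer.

unit clause [-3] forces x3=F; simplify:
  drop 3 from [-4, 3, -1] -> [-4, -1]
  drop 3 from [-1, -2, 3] -> [-1, -2]
  satisfied 3 clause(s); 5 remain; assigned so far: [3]
unit clause [6] forces x6=T; simplify:
  drop -6 from [-4, -6] -> [-4]
  satisfied 1 clause(s); 4 remain; assigned so far: [3, 6]
unit clause [-4] forces x4=F; simplify:
  satisfied 3 clause(s); 1 remain; assigned so far: [3, 4, 6]

Answer: 1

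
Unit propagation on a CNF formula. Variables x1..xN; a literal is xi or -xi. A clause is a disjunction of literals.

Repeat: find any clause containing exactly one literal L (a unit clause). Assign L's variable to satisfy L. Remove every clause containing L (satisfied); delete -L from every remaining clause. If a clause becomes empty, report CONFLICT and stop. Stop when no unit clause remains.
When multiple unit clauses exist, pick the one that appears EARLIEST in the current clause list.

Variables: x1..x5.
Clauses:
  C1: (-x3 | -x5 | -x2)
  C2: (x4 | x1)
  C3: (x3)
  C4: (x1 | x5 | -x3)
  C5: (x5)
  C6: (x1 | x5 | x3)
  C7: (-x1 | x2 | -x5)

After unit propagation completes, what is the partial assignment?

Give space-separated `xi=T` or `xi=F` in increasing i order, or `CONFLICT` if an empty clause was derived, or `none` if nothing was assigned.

Answer: x1=F x2=F x3=T x4=T x5=T

Derivation:
unit clause [3] forces x3=T; simplify:
  drop -3 from [-3, -5, -2] -> [-5, -2]
  drop -3 from [1, 5, -3] -> [1, 5]
  satisfied 2 clause(s); 5 remain; assigned so far: [3]
unit clause [5] forces x5=T; simplify:
  drop -5 from [-5, -2] -> [-2]
  drop -5 from [-1, 2, -5] -> [-1, 2]
  satisfied 2 clause(s); 3 remain; assigned so far: [3, 5]
unit clause [-2] forces x2=F; simplify:
  drop 2 from [-1, 2] -> [-1]
  satisfied 1 clause(s); 2 remain; assigned so far: [2, 3, 5]
unit clause [-1] forces x1=F; simplify:
  drop 1 from [4, 1] -> [4]
  satisfied 1 clause(s); 1 remain; assigned so far: [1, 2, 3, 5]
unit clause [4] forces x4=T; simplify:
  satisfied 1 clause(s); 0 remain; assigned so far: [1, 2, 3, 4, 5]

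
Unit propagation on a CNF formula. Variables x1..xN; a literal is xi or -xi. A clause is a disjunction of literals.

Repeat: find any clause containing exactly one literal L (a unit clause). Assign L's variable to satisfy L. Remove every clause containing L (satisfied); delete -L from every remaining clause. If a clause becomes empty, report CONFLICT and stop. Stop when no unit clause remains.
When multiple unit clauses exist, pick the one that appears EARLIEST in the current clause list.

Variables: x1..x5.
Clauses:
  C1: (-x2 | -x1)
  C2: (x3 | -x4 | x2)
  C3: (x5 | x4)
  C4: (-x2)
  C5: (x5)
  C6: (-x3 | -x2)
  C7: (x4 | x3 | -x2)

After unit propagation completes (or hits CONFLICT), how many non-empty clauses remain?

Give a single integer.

Answer: 1

Derivation:
unit clause [-2] forces x2=F; simplify:
  drop 2 from [3, -4, 2] -> [3, -4]
  satisfied 4 clause(s); 3 remain; assigned so far: [2]
unit clause [5] forces x5=T; simplify:
  satisfied 2 clause(s); 1 remain; assigned so far: [2, 5]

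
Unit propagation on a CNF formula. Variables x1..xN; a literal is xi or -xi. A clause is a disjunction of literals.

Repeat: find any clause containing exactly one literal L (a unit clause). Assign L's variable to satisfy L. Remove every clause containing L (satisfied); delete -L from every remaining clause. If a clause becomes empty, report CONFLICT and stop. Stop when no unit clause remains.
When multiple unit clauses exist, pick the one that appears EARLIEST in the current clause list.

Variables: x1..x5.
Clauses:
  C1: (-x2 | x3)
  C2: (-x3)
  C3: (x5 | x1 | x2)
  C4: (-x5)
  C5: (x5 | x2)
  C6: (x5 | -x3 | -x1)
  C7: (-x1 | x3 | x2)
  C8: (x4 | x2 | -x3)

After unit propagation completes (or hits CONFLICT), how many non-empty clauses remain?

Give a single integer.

unit clause [-3] forces x3=F; simplify:
  drop 3 from [-2, 3] -> [-2]
  drop 3 from [-1, 3, 2] -> [-1, 2]
  satisfied 3 clause(s); 5 remain; assigned so far: [3]
unit clause [-2] forces x2=F; simplify:
  drop 2 from [5, 1, 2] -> [5, 1]
  drop 2 from [5, 2] -> [5]
  drop 2 from [-1, 2] -> [-1]
  satisfied 1 clause(s); 4 remain; assigned so far: [2, 3]
unit clause [-5] forces x5=F; simplify:
  drop 5 from [5, 1] -> [1]
  drop 5 from [5] -> [] (empty!)
  satisfied 1 clause(s); 3 remain; assigned so far: [2, 3, 5]
CONFLICT (empty clause)

Answer: 2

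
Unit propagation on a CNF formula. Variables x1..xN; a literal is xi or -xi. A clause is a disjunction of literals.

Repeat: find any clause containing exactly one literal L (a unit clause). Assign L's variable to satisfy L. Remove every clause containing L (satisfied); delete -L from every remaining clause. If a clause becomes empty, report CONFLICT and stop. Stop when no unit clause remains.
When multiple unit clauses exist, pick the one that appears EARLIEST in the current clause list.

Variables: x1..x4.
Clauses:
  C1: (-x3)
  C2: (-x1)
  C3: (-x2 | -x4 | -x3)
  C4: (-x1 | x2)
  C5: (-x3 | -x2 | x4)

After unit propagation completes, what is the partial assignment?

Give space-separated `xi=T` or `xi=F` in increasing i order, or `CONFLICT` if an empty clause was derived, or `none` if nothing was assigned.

Answer: x1=F x3=F

Derivation:
unit clause [-3] forces x3=F; simplify:
  satisfied 3 clause(s); 2 remain; assigned so far: [3]
unit clause [-1] forces x1=F; simplify:
  satisfied 2 clause(s); 0 remain; assigned so far: [1, 3]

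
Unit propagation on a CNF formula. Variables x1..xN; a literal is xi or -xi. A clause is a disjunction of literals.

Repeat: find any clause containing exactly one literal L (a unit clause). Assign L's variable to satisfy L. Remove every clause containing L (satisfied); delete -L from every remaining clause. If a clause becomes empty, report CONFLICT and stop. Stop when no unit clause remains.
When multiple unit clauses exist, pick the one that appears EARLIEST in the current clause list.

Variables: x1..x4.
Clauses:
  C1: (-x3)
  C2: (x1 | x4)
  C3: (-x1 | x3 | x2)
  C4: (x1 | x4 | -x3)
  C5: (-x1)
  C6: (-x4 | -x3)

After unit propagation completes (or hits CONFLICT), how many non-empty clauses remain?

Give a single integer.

unit clause [-3] forces x3=F; simplify:
  drop 3 from [-1, 3, 2] -> [-1, 2]
  satisfied 3 clause(s); 3 remain; assigned so far: [3]
unit clause [-1] forces x1=F; simplify:
  drop 1 from [1, 4] -> [4]
  satisfied 2 clause(s); 1 remain; assigned so far: [1, 3]
unit clause [4] forces x4=T; simplify:
  satisfied 1 clause(s); 0 remain; assigned so far: [1, 3, 4]

Answer: 0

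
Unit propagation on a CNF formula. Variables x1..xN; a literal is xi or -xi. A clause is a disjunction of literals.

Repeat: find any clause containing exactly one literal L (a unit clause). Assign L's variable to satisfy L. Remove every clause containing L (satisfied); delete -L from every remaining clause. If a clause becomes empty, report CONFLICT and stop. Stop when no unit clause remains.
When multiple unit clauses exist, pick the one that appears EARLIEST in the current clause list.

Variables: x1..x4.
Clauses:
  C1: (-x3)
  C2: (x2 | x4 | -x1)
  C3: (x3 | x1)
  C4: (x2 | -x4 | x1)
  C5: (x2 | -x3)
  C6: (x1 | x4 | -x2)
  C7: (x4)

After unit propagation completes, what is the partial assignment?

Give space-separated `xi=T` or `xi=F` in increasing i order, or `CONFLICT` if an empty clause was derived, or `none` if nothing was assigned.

Answer: x1=T x3=F x4=T

Derivation:
unit clause [-3] forces x3=F; simplify:
  drop 3 from [3, 1] -> [1]
  satisfied 2 clause(s); 5 remain; assigned so far: [3]
unit clause [1] forces x1=T; simplify:
  drop -1 from [2, 4, -1] -> [2, 4]
  satisfied 3 clause(s); 2 remain; assigned so far: [1, 3]
unit clause [4] forces x4=T; simplify:
  satisfied 2 clause(s); 0 remain; assigned so far: [1, 3, 4]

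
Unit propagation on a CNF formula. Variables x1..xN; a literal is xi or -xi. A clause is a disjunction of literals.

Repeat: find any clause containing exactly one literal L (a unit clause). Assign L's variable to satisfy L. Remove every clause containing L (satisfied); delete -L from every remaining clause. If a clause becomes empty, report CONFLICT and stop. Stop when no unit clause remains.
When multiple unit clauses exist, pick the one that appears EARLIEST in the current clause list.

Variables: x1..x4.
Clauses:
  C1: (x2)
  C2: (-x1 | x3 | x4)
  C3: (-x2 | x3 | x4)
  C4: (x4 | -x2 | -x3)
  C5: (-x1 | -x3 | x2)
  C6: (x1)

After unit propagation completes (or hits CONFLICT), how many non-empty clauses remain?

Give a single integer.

unit clause [2] forces x2=T; simplify:
  drop -2 from [-2, 3, 4] -> [3, 4]
  drop -2 from [4, -2, -3] -> [4, -3]
  satisfied 2 clause(s); 4 remain; assigned so far: [2]
unit clause [1] forces x1=T; simplify:
  drop -1 from [-1, 3, 4] -> [3, 4]
  satisfied 1 clause(s); 3 remain; assigned so far: [1, 2]

Answer: 3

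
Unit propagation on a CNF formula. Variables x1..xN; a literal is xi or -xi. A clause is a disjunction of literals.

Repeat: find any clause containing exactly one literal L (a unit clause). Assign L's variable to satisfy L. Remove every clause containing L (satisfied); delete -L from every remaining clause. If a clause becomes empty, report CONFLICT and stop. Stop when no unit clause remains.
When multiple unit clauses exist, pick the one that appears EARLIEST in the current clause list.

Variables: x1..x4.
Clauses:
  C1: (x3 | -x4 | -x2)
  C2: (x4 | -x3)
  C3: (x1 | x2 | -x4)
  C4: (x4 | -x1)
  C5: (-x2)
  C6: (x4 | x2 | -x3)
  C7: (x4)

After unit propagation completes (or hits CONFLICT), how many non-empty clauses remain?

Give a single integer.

Answer: 0

Derivation:
unit clause [-2] forces x2=F; simplify:
  drop 2 from [1, 2, -4] -> [1, -4]
  drop 2 from [4, 2, -3] -> [4, -3]
  satisfied 2 clause(s); 5 remain; assigned so far: [2]
unit clause [4] forces x4=T; simplify:
  drop -4 from [1, -4] -> [1]
  satisfied 4 clause(s); 1 remain; assigned so far: [2, 4]
unit clause [1] forces x1=T; simplify:
  satisfied 1 clause(s); 0 remain; assigned so far: [1, 2, 4]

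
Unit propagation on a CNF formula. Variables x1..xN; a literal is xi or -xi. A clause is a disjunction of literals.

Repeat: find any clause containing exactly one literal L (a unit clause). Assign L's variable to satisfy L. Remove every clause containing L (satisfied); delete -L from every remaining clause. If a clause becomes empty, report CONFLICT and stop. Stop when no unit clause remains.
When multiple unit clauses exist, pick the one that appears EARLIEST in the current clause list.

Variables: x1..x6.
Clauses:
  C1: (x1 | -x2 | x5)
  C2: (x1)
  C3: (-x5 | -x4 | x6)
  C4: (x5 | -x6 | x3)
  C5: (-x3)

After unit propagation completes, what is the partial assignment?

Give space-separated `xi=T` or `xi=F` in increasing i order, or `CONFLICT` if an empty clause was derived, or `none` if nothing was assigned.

Answer: x1=T x3=F

Derivation:
unit clause [1] forces x1=T; simplify:
  satisfied 2 clause(s); 3 remain; assigned so far: [1]
unit clause [-3] forces x3=F; simplify:
  drop 3 from [5, -6, 3] -> [5, -6]
  satisfied 1 clause(s); 2 remain; assigned so far: [1, 3]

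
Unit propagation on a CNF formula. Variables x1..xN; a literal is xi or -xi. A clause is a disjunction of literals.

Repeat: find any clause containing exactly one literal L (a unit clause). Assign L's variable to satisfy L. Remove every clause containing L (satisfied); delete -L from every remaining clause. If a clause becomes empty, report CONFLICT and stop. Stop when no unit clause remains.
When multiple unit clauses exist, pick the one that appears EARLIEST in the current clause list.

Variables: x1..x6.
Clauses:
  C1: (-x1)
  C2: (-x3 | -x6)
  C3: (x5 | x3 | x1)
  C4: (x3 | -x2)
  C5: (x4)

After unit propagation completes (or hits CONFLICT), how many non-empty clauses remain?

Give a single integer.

unit clause [-1] forces x1=F; simplify:
  drop 1 from [5, 3, 1] -> [5, 3]
  satisfied 1 clause(s); 4 remain; assigned so far: [1]
unit clause [4] forces x4=T; simplify:
  satisfied 1 clause(s); 3 remain; assigned so far: [1, 4]

Answer: 3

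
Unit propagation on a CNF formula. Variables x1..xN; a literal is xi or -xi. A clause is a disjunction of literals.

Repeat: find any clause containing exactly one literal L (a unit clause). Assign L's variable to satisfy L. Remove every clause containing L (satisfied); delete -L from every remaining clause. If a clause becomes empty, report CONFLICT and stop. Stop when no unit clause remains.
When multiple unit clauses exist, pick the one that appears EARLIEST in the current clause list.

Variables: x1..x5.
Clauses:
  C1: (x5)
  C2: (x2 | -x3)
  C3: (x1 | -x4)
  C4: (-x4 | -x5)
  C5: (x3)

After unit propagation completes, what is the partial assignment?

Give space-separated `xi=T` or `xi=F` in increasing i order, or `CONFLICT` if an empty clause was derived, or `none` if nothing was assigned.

unit clause [5] forces x5=T; simplify:
  drop -5 from [-4, -5] -> [-4]
  satisfied 1 clause(s); 4 remain; assigned so far: [5]
unit clause [-4] forces x4=F; simplify:
  satisfied 2 clause(s); 2 remain; assigned so far: [4, 5]
unit clause [3] forces x3=T; simplify:
  drop -3 from [2, -3] -> [2]
  satisfied 1 clause(s); 1 remain; assigned so far: [3, 4, 5]
unit clause [2] forces x2=T; simplify:
  satisfied 1 clause(s); 0 remain; assigned so far: [2, 3, 4, 5]

Answer: x2=T x3=T x4=F x5=T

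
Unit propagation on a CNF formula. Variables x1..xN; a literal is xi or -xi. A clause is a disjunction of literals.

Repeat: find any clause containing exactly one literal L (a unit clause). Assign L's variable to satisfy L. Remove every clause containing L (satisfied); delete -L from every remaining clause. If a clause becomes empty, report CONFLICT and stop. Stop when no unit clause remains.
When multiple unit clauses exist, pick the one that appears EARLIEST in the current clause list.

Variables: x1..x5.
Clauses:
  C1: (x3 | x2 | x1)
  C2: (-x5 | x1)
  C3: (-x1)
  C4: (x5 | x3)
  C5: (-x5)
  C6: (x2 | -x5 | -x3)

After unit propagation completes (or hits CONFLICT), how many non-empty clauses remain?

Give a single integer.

Answer: 0

Derivation:
unit clause [-1] forces x1=F; simplify:
  drop 1 from [3, 2, 1] -> [3, 2]
  drop 1 from [-5, 1] -> [-5]
  satisfied 1 clause(s); 5 remain; assigned so far: [1]
unit clause [-5] forces x5=F; simplify:
  drop 5 from [5, 3] -> [3]
  satisfied 3 clause(s); 2 remain; assigned so far: [1, 5]
unit clause [3] forces x3=T; simplify:
  satisfied 2 clause(s); 0 remain; assigned so far: [1, 3, 5]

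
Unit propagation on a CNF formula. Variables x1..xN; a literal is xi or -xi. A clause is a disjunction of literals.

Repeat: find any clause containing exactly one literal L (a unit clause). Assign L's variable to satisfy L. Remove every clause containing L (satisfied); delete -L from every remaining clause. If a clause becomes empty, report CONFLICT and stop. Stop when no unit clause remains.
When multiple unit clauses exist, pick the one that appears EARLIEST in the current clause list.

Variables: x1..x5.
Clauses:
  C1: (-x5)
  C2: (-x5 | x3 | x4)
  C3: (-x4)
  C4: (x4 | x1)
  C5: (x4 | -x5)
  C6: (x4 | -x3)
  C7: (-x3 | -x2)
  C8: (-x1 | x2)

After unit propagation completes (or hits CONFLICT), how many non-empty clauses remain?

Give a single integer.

unit clause [-5] forces x5=F; simplify:
  satisfied 3 clause(s); 5 remain; assigned so far: [5]
unit clause [-4] forces x4=F; simplify:
  drop 4 from [4, 1] -> [1]
  drop 4 from [4, -3] -> [-3]
  satisfied 1 clause(s); 4 remain; assigned so far: [4, 5]
unit clause [1] forces x1=T; simplify:
  drop -1 from [-1, 2] -> [2]
  satisfied 1 clause(s); 3 remain; assigned so far: [1, 4, 5]
unit clause [-3] forces x3=F; simplify:
  satisfied 2 clause(s); 1 remain; assigned so far: [1, 3, 4, 5]
unit clause [2] forces x2=T; simplify:
  satisfied 1 clause(s); 0 remain; assigned so far: [1, 2, 3, 4, 5]

Answer: 0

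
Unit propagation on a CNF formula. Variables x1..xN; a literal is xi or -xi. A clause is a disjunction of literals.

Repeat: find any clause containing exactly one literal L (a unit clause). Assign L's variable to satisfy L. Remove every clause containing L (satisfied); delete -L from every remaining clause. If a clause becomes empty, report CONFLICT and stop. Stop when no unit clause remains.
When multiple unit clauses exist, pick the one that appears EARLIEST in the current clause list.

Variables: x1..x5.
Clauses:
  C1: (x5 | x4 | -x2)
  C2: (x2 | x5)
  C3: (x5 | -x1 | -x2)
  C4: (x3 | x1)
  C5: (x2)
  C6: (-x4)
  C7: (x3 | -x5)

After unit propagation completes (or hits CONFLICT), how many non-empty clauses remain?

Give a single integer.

Answer: 0

Derivation:
unit clause [2] forces x2=T; simplify:
  drop -2 from [5, 4, -2] -> [5, 4]
  drop -2 from [5, -1, -2] -> [5, -1]
  satisfied 2 clause(s); 5 remain; assigned so far: [2]
unit clause [-4] forces x4=F; simplify:
  drop 4 from [5, 4] -> [5]
  satisfied 1 clause(s); 4 remain; assigned so far: [2, 4]
unit clause [5] forces x5=T; simplify:
  drop -5 from [3, -5] -> [3]
  satisfied 2 clause(s); 2 remain; assigned so far: [2, 4, 5]
unit clause [3] forces x3=T; simplify:
  satisfied 2 clause(s); 0 remain; assigned so far: [2, 3, 4, 5]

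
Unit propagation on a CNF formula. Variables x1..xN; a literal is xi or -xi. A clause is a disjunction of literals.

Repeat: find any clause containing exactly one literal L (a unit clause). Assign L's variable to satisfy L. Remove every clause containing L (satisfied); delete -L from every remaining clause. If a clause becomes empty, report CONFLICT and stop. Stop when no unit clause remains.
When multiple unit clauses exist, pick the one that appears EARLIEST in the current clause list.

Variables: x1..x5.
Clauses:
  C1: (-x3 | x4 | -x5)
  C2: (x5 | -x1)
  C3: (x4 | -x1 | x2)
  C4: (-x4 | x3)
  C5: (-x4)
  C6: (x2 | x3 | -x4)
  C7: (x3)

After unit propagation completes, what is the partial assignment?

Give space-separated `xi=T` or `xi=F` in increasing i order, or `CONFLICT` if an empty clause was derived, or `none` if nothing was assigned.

Answer: x1=F x3=T x4=F x5=F

Derivation:
unit clause [-4] forces x4=F; simplify:
  drop 4 from [-3, 4, -5] -> [-3, -5]
  drop 4 from [4, -1, 2] -> [-1, 2]
  satisfied 3 clause(s); 4 remain; assigned so far: [4]
unit clause [3] forces x3=T; simplify:
  drop -3 from [-3, -5] -> [-5]
  satisfied 1 clause(s); 3 remain; assigned so far: [3, 4]
unit clause [-5] forces x5=F; simplify:
  drop 5 from [5, -1] -> [-1]
  satisfied 1 clause(s); 2 remain; assigned so far: [3, 4, 5]
unit clause [-1] forces x1=F; simplify:
  satisfied 2 clause(s); 0 remain; assigned so far: [1, 3, 4, 5]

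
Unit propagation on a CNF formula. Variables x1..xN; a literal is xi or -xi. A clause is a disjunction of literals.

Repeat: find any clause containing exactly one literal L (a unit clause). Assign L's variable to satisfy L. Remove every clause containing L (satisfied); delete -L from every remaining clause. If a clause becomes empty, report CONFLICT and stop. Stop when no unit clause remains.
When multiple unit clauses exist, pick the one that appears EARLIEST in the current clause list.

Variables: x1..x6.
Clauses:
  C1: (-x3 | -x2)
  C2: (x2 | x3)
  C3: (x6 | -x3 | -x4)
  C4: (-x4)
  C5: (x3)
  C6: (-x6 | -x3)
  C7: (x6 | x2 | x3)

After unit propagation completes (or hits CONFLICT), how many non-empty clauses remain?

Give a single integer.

Answer: 0

Derivation:
unit clause [-4] forces x4=F; simplify:
  satisfied 2 clause(s); 5 remain; assigned so far: [4]
unit clause [3] forces x3=T; simplify:
  drop -3 from [-3, -2] -> [-2]
  drop -3 from [-6, -3] -> [-6]
  satisfied 3 clause(s); 2 remain; assigned so far: [3, 4]
unit clause [-2] forces x2=F; simplify:
  satisfied 1 clause(s); 1 remain; assigned so far: [2, 3, 4]
unit clause [-6] forces x6=F; simplify:
  satisfied 1 clause(s); 0 remain; assigned so far: [2, 3, 4, 6]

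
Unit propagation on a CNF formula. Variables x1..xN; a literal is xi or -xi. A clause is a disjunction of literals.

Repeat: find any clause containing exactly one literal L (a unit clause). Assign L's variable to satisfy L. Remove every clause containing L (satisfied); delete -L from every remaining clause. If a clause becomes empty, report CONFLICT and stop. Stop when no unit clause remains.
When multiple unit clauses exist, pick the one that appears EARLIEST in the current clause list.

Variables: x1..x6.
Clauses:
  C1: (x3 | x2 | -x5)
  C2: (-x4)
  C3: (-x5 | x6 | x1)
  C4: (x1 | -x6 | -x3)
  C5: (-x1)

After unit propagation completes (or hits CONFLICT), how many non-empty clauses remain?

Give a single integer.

Answer: 3

Derivation:
unit clause [-4] forces x4=F; simplify:
  satisfied 1 clause(s); 4 remain; assigned so far: [4]
unit clause [-1] forces x1=F; simplify:
  drop 1 from [-5, 6, 1] -> [-5, 6]
  drop 1 from [1, -6, -3] -> [-6, -3]
  satisfied 1 clause(s); 3 remain; assigned so far: [1, 4]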